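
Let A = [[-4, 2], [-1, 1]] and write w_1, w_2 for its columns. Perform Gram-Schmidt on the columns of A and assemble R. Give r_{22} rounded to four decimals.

r_{22} = 0.4851

w_1 = (-4, -1); ‖w_1‖ = 4.1231, so e_1 = (-0.9701, -0.2425).
e_1·w_2 = (-0.9701)·2 + (-0.2425)·1 = -2.1828.
u_2 = w_2 + 2.1828·e_1 = (-0.1176, 0.4706).
r_{22} = ‖u_2‖ = 0.4851.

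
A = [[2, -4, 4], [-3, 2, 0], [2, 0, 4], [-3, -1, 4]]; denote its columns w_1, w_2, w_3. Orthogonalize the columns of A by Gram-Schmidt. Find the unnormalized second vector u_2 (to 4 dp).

e_1 = w_1/‖w_1‖ = (2, -3, 2, -3)/5.0990 = (0.3922, -0.5883, 0.3922, -0.5883).
r_{12} = e_1·w_2 = -2.1573.
u_2 = w_2 + 2.1573·e_1 = (-3.1538, 0.7308, 0.8462, -2.2692).

u_2 = (-3.1538, 0.7308, 0.8462, -2.2692)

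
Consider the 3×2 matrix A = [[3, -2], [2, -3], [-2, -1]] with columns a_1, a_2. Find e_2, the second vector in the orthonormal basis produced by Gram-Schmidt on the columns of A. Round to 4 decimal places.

e_2 = (-0.0826, -0.6400, -0.7639)

a_1 = (3, 2, -2); ‖a_1‖ = 4.1231, so e_1 = (0.7276, 0.4851, -0.4851).
e_1·a_2 = 0.7276·(-2) + 0.4851·(-3) + (-0.4851)·(-1) = -2.4254.
u_2 = a_2 + 2.4254·e_1 = (-0.2353, -1.8235, -2.1765).
‖u_2‖ = 2.8491, so e_2 = (-0.0826, -0.6400, -0.7639).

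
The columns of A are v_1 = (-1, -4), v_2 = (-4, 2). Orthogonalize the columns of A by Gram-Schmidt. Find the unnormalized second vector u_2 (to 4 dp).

v_1 = (-1, -4); ‖v_1‖ = 4.1231, so q_1 = (-0.2425, -0.9701).
q_1·v_2 = (-0.2425)·(-4) + (-0.9701)·2 = -0.9701.
u_2 = v_2 + 0.9701·q_1 = (-4.2353, 1.0588).

u_2 = (-4.2353, 1.0588)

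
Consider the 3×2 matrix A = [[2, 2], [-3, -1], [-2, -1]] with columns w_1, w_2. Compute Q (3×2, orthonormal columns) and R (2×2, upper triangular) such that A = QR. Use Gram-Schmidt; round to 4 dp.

e_1 = w_1/‖w_1‖ = (2, -3, -2)/4.1231 = (0.4851, -0.7276, -0.4851).
r_{12} = e_1·w_2 = 2.1828.
u_2 = w_2 − 2.1828·e_1 = (0.9412, 0.5882, 0.0588).
‖u_2‖ = 1.1114, so e_2 = (0.8468, 0.5293, 0.0529).

Q = [[0.4851, 0.8468], [-0.7276, 0.5293], [-0.4851, 0.0529]], R = [[4.1231, 2.1828], [0.0000, 1.1114]]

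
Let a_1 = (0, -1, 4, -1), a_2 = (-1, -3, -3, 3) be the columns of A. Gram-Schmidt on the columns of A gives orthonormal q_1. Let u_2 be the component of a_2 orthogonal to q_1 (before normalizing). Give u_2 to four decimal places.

a_1 = (0, -1, 4, -1); ‖a_1‖ = 4.2426, so q_1 = (0.0000, -0.2357, 0.9428, -0.2357).
q_1·a_2 = 0.0000·(-1) + (-0.2357)·(-3) + 0.9428·(-3) + (-0.2357)·3 = -2.8284.
u_2 = a_2 + 2.8284·q_1 = (-1.0000, -3.6667, -0.3333, 2.3333).

u_2 = (-1.0000, -3.6667, -0.3333, 2.3333)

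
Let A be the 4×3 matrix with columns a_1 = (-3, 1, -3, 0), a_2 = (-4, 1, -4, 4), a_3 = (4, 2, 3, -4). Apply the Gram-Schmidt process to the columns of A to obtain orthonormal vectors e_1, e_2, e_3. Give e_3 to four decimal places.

a_1 = (-3, 1, -3, 0); ‖a_1‖ = 4.3589, so e_1 = (-0.6882, 0.2294, -0.6882, 0.0000).
e_1·a_2 = (-0.6882)·(-4) + 0.2294·1 + (-0.6882)·(-4) + 0.0000·4 = 5.7354.
u_2 = a_2 − 5.7354·e_1 = (-0.0526, -0.3158, -0.0526, 4.0000).
‖u_2‖ = 4.0131, so e_2 = (-0.0131, -0.0787, -0.0131, 0.9967).
e_1·a_3 = (-0.6882)·4 + 0.2294·2 + (-0.6882)·3 + 0.0000·(-4) = -4.3589; e_2·a_3 = (-0.0131)·4 + (-0.0787)·2 + (-0.0131)·3 + 0.9967·(-4) = -4.2361.
u_3 = a_3 + 4.3589·e_1 + 4.2361·e_2 = (0.9444, 2.6667, -0.0556, 0.2222).
‖u_3‖ = 2.8382, so e_3 = (0.3328, 0.9396, -0.0196, 0.0783).

e_3 = (0.3328, 0.9396, -0.0196, 0.0783)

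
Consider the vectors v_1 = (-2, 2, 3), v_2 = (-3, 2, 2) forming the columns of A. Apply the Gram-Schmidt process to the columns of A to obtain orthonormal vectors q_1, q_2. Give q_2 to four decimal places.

v_1 = (-2, 2, 3); ‖v_1‖ = 4.1231, so q_1 = (-0.4851, 0.4851, 0.7276).
q_1·v_2 = (-0.4851)·(-3) + 0.4851·2 + 0.7276·2 = 3.8806.
u_2 = v_2 − 3.8806·q_1 = (-1.1176, 0.1176, -0.8235).
‖u_2‖ = 1.3933, so q_2 = (-0.8022, 0.0844, -0.5911).

q_2 = (-0.8022, 0.0844, -0.5911)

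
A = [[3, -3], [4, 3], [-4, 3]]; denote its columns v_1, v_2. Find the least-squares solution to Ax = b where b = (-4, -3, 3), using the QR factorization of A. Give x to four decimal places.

x = (-0.8421, 0.1637)

q_1 = v_1/‖v_1‖ = (3, 4, -4)/6.4031 = (0.4685, 0.6247, -0.6247).
r_{12} = q_1·v_2 = -1.4056.
u_2 = v_2 + 1.4056·q_1 = (-2.3415, 3.8780, 2.1220).
‖u_2‖ = 5.0024, so q_2 = (-0.4681, 0.7752, 0.4242).
Qᵀb = (-5.6223, 0.8191).
Back-substitute: x_2 = 0.8191/5.0024 = 0.1637.
x_1 = (-5.6223 + 1.4056·0.1637)/6.4031 = -0.8421.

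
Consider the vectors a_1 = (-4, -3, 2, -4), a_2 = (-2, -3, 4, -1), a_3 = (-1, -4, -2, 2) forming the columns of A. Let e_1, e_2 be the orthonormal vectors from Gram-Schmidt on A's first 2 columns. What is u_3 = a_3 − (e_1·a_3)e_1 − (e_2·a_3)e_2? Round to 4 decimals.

u_3 = (-0.7171, -3.5992, -2.5187, 2.1572)

e_1 = a_1/‖a_1‖ = (-4, -3, 2, -4)/6.7082 = (-0.5963, -0.4472, 0.2981, -0.5963).
r_{12} = e_1·a_2 = 4.3231.
u_2 = a_2 − 4.3231·e_1 = (0.5778, -1.0667, 2.7111, 1.5778).
‖u_2‖ = 3.3632, so e_2 = (0.1718, -0.3172, 0.8061, 0.4691).
r_{13} = e_1·a_3 = 0.5963; r_{23} = e_2·a_3 = 0.4229.
u_3 = a_3 − 0.5963·e_1 − 0.4229·e_2 = (-0.7171, -3.5992, -2.5187, 2.1572).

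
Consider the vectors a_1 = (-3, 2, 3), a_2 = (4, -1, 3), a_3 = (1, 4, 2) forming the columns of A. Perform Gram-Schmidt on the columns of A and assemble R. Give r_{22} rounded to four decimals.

a_1 = (-3, 2, 3); ‖a_1‖ = 4.6904, so q_1 = (-0.6396, 0.4264, 0.6396).
q_1·a_2 = (-0.6396)·4 + 0.4264·(-1) + 0.6396·3 = -1.0660.
u_2 = a_2 + 1.0660·q_1 = (3.3182, -0.5455, 3.6818).
r_{22} = ‖u_2‖ = 4.9863.

r_{22} = 4.9863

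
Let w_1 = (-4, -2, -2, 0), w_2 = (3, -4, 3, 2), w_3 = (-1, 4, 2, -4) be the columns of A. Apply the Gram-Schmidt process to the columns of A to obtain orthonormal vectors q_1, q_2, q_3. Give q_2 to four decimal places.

w_1 = (-4, -2, -2, 0); ‖w_1‖ = 4.8990, so q_1 = (-0.8165, -0.4082, -0.4082, 0.0000).
q_1·w_2 = (-0.8165)·3 + (-0.4082)·(-4) + (-0.4082)·3 + 0.0000·2 = -2.0412.
u_2 = w_2 + 2.0412·q_1 = (1.3333, -4.8333, 2.1667, 2.0000).
‖u_2‖ = 5.8166, so q_2 = (0.2292, -0.8309, 0.3725, 0.3438).

q_2 = (0.2292, -0.8309, 0.3725, 0.3438)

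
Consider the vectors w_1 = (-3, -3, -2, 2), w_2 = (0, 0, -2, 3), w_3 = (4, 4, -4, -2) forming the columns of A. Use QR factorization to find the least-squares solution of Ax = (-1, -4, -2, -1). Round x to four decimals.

x = (1.2857, -0.9643, 0.3393)

w_1 = (-3, -3, -2, 2); ‖w_1‖ = 5.0990, so e_1 = (-0.5883, -0.5883, -0.3922, 0.3922).
e_1·w_2 = (-0.5883)·0 + (-0.5883)·0 + (-0.3922)·(-2) + 0.3922·3 = 1.9612.
u_2 = w_2 − 1.9612·e_1 = (1.1538, 1.1538, -1.2308, 2.2308).
‖u_2‖ = 3.0255, so e_2 = (0.3814, 0.3814, -0.4068, 0.7373).
e_1·w_3 = (-0.5883)·4 + (-0.5883)·4 + (-0.3922)·(-4) + 0.3922·(-2) = -3.9223; e_2·w_3 = 0.3814·4 + 0.3814·4 + (-0.4068)·(-4) + 0.7373·(-2) = 3.2035.
u_3 = w_3 + 3.9223·e_1 − 3.2035·e_2 = (0.4706, 0.4706, -4.2353, -2.8235).
‖u_3‖ = 5.1335, so e_3 = (0.0917, 0.0917, -0.8250, -0.5500).
Qᵀb = (3.3340, -1.8306, 1.7417).
Back-substitute: x_3 = 1.7417/5.1335 = 0.3393.
x_2 = (-1.8306 − 3.2035·0.3393)/3.0255 = -0.9643.
x_1 = (3.3340 − 1.9612·(-0.9643) + 3.9223·0.3393)/5.0990 = 1.2857.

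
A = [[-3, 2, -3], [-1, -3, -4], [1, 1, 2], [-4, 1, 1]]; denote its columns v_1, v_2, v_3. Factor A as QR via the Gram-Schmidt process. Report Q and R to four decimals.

Q = [[-0.5774, 0.3607, -0.7251], [-0.1925, -0.8716, -0.2240], [0.1925, 0.3306, 0.1426], [-0.7698, 0.0301, 0.6354]], R = [[5.1962, -1.1547, 2.1170], [0.0000, 3.6968, 3.0957], [0.0000, 0.0000, 3.9919]]

e_1 = v_1/‖v_1‖ = (-3, -1, 1, -4)/5.1962 = (-0.5774, -0.1925, 0.1925, -0.7698).
r_{12} = e_1·v_2 = -1.1547.
u_2 = v_2 + 1.1547·e_1 = (1.3333, -3.2222, 1.2222, 0.1111).
‖u_2‖ = 3.6968, so e_2 = (0.3607, -0.8716, 0.3306, 0.0301).
r_{13} = e_1·v_3 = 2.1170; r_{23} = e_2·v_3 = 3.0957.
u_3 = v_3 − 2.1170·e_1 − 3.0957·e_2 = (-2.8943, -0.8943, 0.5691, 2.5366).
‖u_3‖ = 3.9919, so e_3 = (-0.7251, -0.2240, 0.1426, 0.6354).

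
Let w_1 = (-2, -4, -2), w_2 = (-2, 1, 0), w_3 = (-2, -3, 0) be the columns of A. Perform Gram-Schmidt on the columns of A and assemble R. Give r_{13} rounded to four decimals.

q_1 = w_1/‖w_1‖ = (-2, -4, -2)/4.8990 = (-0.4082, -0.8165, -0.4082).
r_{13} = q_1·w_3 = 3.2660.

r_{13} = 3.2660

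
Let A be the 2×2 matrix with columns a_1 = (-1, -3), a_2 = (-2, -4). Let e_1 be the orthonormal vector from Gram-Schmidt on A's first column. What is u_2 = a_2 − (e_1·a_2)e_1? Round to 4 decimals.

u_2 = (-0.6000, 0.2000)

a_1 = (-1, -3); ‖a_1‖ = 3.1623, so e_1 = (-0.3162, -0.9487).
e_1·a_2 = (-0.3162)·(-2) + (-0.9487)·(-4) = 4.4272.
u_2 = a_2 − 4.4272·e_1 = (-0.6000, 0.2000).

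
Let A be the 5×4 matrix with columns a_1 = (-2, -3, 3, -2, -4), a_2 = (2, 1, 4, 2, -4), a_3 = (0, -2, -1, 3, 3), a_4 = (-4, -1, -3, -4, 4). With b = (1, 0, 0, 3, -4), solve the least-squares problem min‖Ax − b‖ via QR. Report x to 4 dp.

x = (0.4122, -1.2183, -0.1845, -1.4384)

q_1 = a_1/‖a_1‖ = (-2, -3, 3, -2, -4)/6.4807 = (-0.3086, -0.4629, 0.4629, -0.3086, -0.6172).
r_{12} = q_1·a_2 = 2.6232.
u_2 = a_2 − 2.6232·q_1 = (2.8095, 2.2143, 2.7857, 2.8095, -2.3810).
‖u_2‖ = 5.8412, so q_2 = (0.4810, 0.3791, 0.4769, 0.4810, -0.4076).
r_{13} = q_1·a_3 = -2.3146; r_{23} = q_2·a_3 = -1.0150.
u_3 = a_3 + 2.3146·q_1 + 1.0150·q_2 = (-0.2261, -2.6867, 0.5555, 2.7739, 1.1577).
‖u_3‖ = 4.0759, so q_3 = (-0.0555, -0.6592, 0.1363, 0.6806, 0.2840).
r_{14} = q_1·a_4 = -0.9258; r_{24} = q_2·a_4 = -7.2882; r_{34} = q_3·a_4 = -1.1139.
u_4 = a_4 + 0.9258·q_1 + 7.2882·q_2 + 1.1139·q_3 = (-0.8420, 0.6000, 1.0562, -0.0221, 0.7742).
‖u_4‖ = 1.6686, so q_4 = (-0.5046, 0.3596, 0.6330, -0.0132, 0.4640).
Qᵀb = (1.2344, 3.5544, 0.8501, -2.4001).
Back-substitute: x_4 = -2.4001/1.6686 = -1.4384.
x_3 = (0.8501 + 1.1139·(-1.4384))/4.0759 = -0.1845.
x_2 = (3.5544 + 1.0150·(-0.1845) + 7.2882·(-1.4384))/5.8412 = -1.2183.
x_1 = (1.2344 − 2.6232·(-1.2183) + 2.3146·(-0.1845) + 0.9258·(-1.4384))/6.4807 = 0.4122.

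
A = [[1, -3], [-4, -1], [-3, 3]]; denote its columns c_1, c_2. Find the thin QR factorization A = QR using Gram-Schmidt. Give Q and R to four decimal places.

e_1 = c_1/‖c_1‖ = (1, -4, -3)/5.0990 = (0.1961, -0.7845, -0.5883).
r_{12} = e_1·c_2 = -1.5689.
u_2 = c_2 + 1.5689·e_1 = (-2.6923, -2.2308, 2.0769).
‖u_2‖ = 4.0668, so e_2 = (-0.6620, -0.5485, 0.5107).

Q = [[0.1961, -0.6620], [-0.7845, -0.5485], [-0.5883, 0.5107]], R = [[5.0990, -1.5689], [0.0000, 4.0668]]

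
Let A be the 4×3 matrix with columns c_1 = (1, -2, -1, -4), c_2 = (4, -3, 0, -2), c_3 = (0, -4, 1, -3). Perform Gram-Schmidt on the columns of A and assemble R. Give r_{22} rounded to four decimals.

e_1 = c_1/‖c_1‖ = (1, -2, -1, -4)/4.6904 = (0.2132, -0.4264, -0.2132, -0.8528).
r_{12} = e_1·c_2 = 3.8376.
u_2 = c_2 − 3.8376·e_1 = (3.1818, -1.3636, 0.8182, 1.2727).
r_{22} = ‖u_2‖ = 3.7779.

r_{22} = 3.7779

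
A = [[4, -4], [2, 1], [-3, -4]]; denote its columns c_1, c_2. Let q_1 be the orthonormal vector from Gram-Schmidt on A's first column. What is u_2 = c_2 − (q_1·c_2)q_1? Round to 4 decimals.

u_2 = (-3.7241, 1.1379, -4.2069)

q_1 = c_1/‖c_1‖ = (4, 2, -3)/5.3852 = (0.7428, 0.3714, -0.5571).
r_{12} = q_1·c_2 = -0.3714.
u_2 = c_2 + 0.3714·q_1 = (-3.7241, 1.1379, -4.2069).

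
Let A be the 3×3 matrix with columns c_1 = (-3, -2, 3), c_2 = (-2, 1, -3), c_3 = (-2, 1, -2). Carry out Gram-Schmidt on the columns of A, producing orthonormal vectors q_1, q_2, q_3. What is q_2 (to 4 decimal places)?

q_1 = c_1/‖c_1‖ = (-3, -2, 3)/4.6904 = (-0.6396, -0.4264, 0.6396).
r_{12} = q_1·c_2 = -1.0660.
u_2 = c_2 + 1.0660·q_1 = (-2.6818, 0.5455, -2.3182).
‖u_2‖ = 3.5866, so q_2 = (-0.7477, 0.1521, -0.6463).

q_2 = (-0.7477, 0.1521, -0.6463)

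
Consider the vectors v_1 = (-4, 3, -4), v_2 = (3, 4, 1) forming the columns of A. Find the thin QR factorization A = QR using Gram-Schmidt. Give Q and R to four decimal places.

Q = [[-0.6247, 0.5157], [0.4685, 0.8483], [-0.6247, 0.1205]], R = [[6.4031, -0.6247], [0.0000, 5.0606]]

v_1 = (-4, 3, -4); ‖v_1‖ = 6.4031, so q_1 = (-0.6247, 0.4685, -0.6247).
q_1·v_2 = (-0.6247)·3 + 0.4685·4 + (-0.6247)·1 = -0.6247.
u_2 = v_2 + 0.6247·q_1 = (2.6098, 4.2927, 0.6098).
‖u_2‖ = 5.0606, so q_2 = (0.5157, 0.8483, 0.1205).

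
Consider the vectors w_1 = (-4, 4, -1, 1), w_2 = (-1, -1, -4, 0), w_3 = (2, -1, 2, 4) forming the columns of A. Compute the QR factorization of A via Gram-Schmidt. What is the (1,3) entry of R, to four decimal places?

r_{13} = -1.7150

w_1 = (-4, 4, -1, 1); ‖w_1‖ = 5.8310, so e_1 = (-0.6860, 0.6860, -0.1715, 0.1715).
r_{13} = e_1·w_3 = -1.7150.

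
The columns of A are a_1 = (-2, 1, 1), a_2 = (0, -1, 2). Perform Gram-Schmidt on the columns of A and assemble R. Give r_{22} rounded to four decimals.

r_{22} = 2.1985

a_1 = (-2, 1, 1); ‖a_1‖ = 2.4495, so e_1 = (-0.8165, 0.4082, 0.4082).
e_1·a_2 = (-0.8165)·0 + 0.4082·(-1) + 0.4082·2 = 0.4082.
u_2 = a_2 − 0.4082·e_1 = (0.3333, -1.1667, 1.8333).
r_{22} = ‖u_2‖ = 2.1985.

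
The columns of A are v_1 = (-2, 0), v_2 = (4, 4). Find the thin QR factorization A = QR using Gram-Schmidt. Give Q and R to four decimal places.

Q = [[-1.0000, 0.0000], [0.0000, 1.0000]], R = [[2.0000, -4.0000], [0.0000, 4.0000]]

v_1 = (-2, 0); ‖v_1‖ = 2.0000, so e_1 = (-1.0000, 0.0000).
e_1·v_2 = (-1.0000)·4 + 0.0000·4 = -4.0000.
u_2 = v_2 + 4.0000·e_1 = (0.0000, 4.0000).
‖u_2‖ = 4.0000, so e_2 = (0.0000, 1.0000).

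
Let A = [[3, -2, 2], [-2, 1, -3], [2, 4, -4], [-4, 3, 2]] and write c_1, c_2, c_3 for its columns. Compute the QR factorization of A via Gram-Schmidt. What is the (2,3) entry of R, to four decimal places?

c_1 = (3, -2, 2, -4); ‖c_1‖ = 5.7446, so q_1 = (0.5222, -0.3482, 0.3482, -0.6963).
q_1·c_2 = 0.5222·(-2) + (-0.3482)·1 + 0.3482·4 + (-0.6963)·3 = -2.0889.
u_2 = c_2 + 2.0889·q_1 = (-0.9091, 0.2727, 4.7273, 1.5455).
‖u_2‖ = 5.0632, so q_2 = (-0.1795, 0.0539, 0.9336, 0.3052).
r_{23} = q_2·c_3 = -3.6448.

r_{23} = -3.6448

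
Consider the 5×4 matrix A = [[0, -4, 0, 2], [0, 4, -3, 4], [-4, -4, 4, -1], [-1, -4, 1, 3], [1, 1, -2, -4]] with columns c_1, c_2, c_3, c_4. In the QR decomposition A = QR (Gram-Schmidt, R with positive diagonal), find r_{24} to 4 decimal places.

c_1 = (0, 0, -4, -1, 1); ‖c_1‖ = 4.2426, so q_1 = (0.0000, 0.0000, -0.9428, -0.2357, 0.2357).
q_1·c_2 = 0.0000·(-4) + 0.0000·4 + (-0.9428)·(-4) + (-0.2357)·(-4) + 0.2357·1 = 4.9497.
u_2 = c_2 − 4.9497·q_1 = (-4.0000, 4.0000, 0.6667, -2.8333, -0.1667).
‖u_2‖ = 6.3640, so q_2 = (-0.6285, 0.6285, 0.1048, -0.4452, -0.0262).
r_{24} = q_2·c_4 = -0.0786.

r_{24} = -0.0786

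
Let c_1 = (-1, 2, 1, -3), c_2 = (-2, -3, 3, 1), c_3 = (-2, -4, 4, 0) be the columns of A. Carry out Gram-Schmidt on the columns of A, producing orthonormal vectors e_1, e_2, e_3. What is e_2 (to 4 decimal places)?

e_2 = (-0.4840, -0.5267, 0.6975, 0.0427)

c_1 = (-1, 2, 1, -3); ‖c_1‖ = 3.8730, so e_1 = (-0.2582, 0.5164, 0.2582, -0.7746).
e_1·c_2 = (-0.2582)·(-2) + 0.5164·(-3) + 0.2582·3 + (-0.7746)·1 = -1.0328.
u_2 = c_2 + 1.0328·e_1 = (-2.2667, -2.4667, 3.2667, 0.2000).
‖u_2‖ = 4.6833, so e_2 = (-0.4840, -0.5267, 0.6975, 0.0427).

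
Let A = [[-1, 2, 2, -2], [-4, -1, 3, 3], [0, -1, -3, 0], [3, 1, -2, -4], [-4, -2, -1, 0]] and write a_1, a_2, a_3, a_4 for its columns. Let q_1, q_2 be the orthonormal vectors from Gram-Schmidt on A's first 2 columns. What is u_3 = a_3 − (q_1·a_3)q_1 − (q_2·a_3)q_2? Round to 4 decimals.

u_3 = (-1.3447, 1.1706, -1.7167, -0.9488, -1.5461)

q_1 = a_1/‖a_1‖ = (-1, -4, 0, 3, -4)/6.4807 = (-0.1543, -0.6172, 0.0000, 0.4629, -0.6172).
r_{12} = q_1·a_2 = 2.0059.
u_2 = a_2 − 2.0059·q_1 = (2.3095, 0.2381, -1.0000, 0.0714, -0.7619).
‖u_2‖ = 2.6412, so q_2 = (0.8744, 0.0901, -0.3786, 0.0270, -0.2885).
r_{13} = q_1·a_3 = -2.4689; r_{23} = q_2·a_3 = 3.3895.
u_3 = a_3 + 2.4689·q_1 − 3.3895·q_2 = (-1.3447, 1.1706, -1.7167, -0.9488, -1.5461).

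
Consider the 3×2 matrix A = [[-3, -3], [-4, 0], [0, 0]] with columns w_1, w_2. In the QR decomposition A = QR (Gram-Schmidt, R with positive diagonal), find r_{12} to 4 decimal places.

w_1 = (-3, -4, 0); ‖w_1‖ = 5.0000, so q_1 = (-0.6000, -0.8000, 0.0000).
r_{12} = q_1·w_2 = 1.8000.

r_{12} = 1.8000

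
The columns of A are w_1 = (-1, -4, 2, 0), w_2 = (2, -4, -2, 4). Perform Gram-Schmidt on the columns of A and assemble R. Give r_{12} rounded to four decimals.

r_{12} = 2.1822

w_1 = (-1, -4, 2, 0); ‖w_1‖ = 4.5826, so q_1 = (-0.2182, -0.8729, 0.4364, 0.0000).
r_{12} = q_1·w_2 = 2.1822.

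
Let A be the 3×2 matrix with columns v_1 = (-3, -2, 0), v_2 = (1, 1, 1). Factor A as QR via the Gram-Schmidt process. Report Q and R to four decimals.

v_1 = (-3, -2, 0); ‖v_1‖ = 3.6056, so e_1 = (-0.8321, -0.5547, 0.0000).
e_1·v_2 = (-0.8321)·1 + (-0.5547)·1 + 0.0000·1 = -1.3868.
u_2 = v_2 + 1.3868·e_1 = (-0.1538, 0.2308, 1.0000).
‖u_2‖ = 1.0377, so e_2 = (-0.1482, 0.2224, 0.9636).

Q = [[-0.8321, -0.1482], [-0.5547, 0.2224], [0.0000, 0.9636]], R = [[3.6056, -1.3868], [0.0000, 1.0377]]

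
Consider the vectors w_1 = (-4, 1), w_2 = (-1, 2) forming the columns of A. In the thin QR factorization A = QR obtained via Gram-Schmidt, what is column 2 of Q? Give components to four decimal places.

e_2 = (0.2425, 0.9701)

w_1 = (-4, 1); ‖w_1‖ = 4.1231, so e_1 = (-0.9701, 0.2425).
e_1·w_2 = (-0.9701)·(-1) + 0.2425·2 = 1.4552.
u_2 = w_2 − 1.4552·e_1 = (0.4118, 1.6471).
‖u_2‖ = 1.6977, so e_2 = (0.2425, 0.9701).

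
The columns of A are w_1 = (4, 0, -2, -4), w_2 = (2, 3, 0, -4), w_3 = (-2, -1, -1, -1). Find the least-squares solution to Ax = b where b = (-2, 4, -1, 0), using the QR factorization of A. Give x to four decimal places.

w_1 = (4, 0, -2, -4); ‖w_1‖ = 6.0000, so e_1 = (0.6667, 0.0000, -0.3333, -0.6667).
e_1·w_2 = 0.6667·2 + 0.0000·3 + (-0.3333)·0 + (-0.6667)·(-4) = 4.0000.
u_2 = w_2 − 4.0000·e_1 = (-0.6667, 3.0000, 1.3333, -1.3333).
‖u_2‖ = 3.6056, so e_2 = (-0.1849, 0.8321, 0.3698, -0.3698).
e_1·w_3 = 0.6667·(-2) + 0.0000·(-1) + (-0.3333)·(-1) + (-0.6667)·(-1) = -0.3333; e_2·w_3 = (-0.1849)·(-2) + 0.8321·(-1) + 0.3698·(-1) + (-0.3698)·(-1) = -0.4623.
u_3 = w_3 + 0.3333·e_1 + 0.4623·e_2 = (-1.8632, -0.6154, -0.9402, -1.3932).
‖u_3‖ = 2.5836, so e_3 = (-0.7212, -0.2382, -0.3639, -0.5392).
Qᵀb = (-1.0000, 3.3282, 0.8535).
Back-substitute: x_3 = 0.8535/2.5836 = 0.3303.
x_2 = (3.3282 + 0.4623·0.3303)/3.6056 = 0.9654.
x_1 = (-1.0000 − 4.0000·0.9654 + 0.3333·0.3303)/6.0000 = -0.7919.

x = (-0.7919, 0.9654, 0.3303)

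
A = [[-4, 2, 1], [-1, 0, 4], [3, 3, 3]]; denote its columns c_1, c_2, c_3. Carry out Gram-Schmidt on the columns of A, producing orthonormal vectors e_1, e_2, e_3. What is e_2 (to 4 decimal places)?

c_1 = (-4, -1, 3); ‖c_1‖ = 5.0990, so e_1 = (-0.7845, -0.1961, 0.5883).
e_1·c_2 = (-0.7845)·2 + (-0.1961)·0 + 0.5883·3 = 0.1961.
u_2 = c_2 − 0.1961·e_1 = (2.1538, 0.0385, 2.8846).
‖u_2‖ = 3.6002, so e_2 = (0.5983, 0.0107, 0.8012).

e_2 = (0.5983, 0.0107, 0.8012)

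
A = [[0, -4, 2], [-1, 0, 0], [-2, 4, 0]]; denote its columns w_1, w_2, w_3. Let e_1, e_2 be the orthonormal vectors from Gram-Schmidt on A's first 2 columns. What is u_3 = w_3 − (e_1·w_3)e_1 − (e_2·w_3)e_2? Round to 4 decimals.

e_1 = w_1/‖w_1‖ = (0, -1, -2)/2.2361 = (0.0000, -0.4472, -0.8944).
r_{12} = e_1·w_2 = -3.5777.
u_2 = w_2 + 3.5777·e_1 = (-4.0000, -1.6000, 0.8000).
‖u_2‖ = 4.3818, so e_2 = (-0.9129, -0.3651, 0.1826).
r_{13} = e_1·w_3 = 0.0000; r_{23} = e_2·w_3 = -1.8257.
u_3 = w_3 + 0.0000·e_1 + 1.8257·e_2 = (0.3333, -0.6667, 0.3333).

u_3 = (0.3333, -0.6667, 0.3333)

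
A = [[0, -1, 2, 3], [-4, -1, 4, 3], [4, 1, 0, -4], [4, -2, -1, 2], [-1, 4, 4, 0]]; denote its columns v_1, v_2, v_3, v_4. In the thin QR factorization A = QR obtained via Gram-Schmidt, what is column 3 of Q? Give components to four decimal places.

e_3 = (0.5356, 0.5763, 0.3008, 0.3728, 0.3892)

e_1 = v_1/‖v_1‖ = (0, -4, 4, 4, -1)/7.0000 = (0.0000, -0.5714, 0.5714, 0.5714, -0.1429).
r_{12} = e_1·v_2 = -0.5714.
u_2 = v_2 + 0.5714·e_1 = (-1.0000, -1.3265, 1.3265, -1.6735, 3.9184).
‖u_2‖ = 4.7617, so e_2 = (-0.2100, -0.2786, 0.2786, -0.3514, 0.8229).
r_{13} = e_1·v_3 = -3.4286; r_{23} = e_2·v_3 = 2.1087.
u_3 = v_3 + 3.4286·e_1 − 2.1087·e_2 = (2.4428, 2.6283, 1.3717, 1.7003, 1.7750).
‖u_3‖ = 4.5605, so e_3 = (0.5356, 0.5763, 0.3008, 0.3728, 0.3892).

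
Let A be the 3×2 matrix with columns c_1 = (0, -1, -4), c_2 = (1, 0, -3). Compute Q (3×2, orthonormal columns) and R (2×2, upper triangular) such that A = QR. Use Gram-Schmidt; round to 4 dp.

c_1 = (0, -1, -4); ‖c_1‖ = 4.1231, so q_1 = (0.0000, -0.2425, -0.9701).
q_1·c_2 = 0.0000·1 + (-0.2425)·0 + (-0.9701)·(-3) = 2.9104.
u_2 = c_2 − 2.9104·q_1 = (1.0000, 0.7059, -0.1765).
‖u_2‖ = 1.2367, so q_2 = (0.8086, 0.5708, -0.1427).

Q = [[0.0000, 0.8086], [-0.2425, 0.5708], [-0.9701, -0.1427]], R = [[4.1231, 2.9104], [0.0000, 1.2367]]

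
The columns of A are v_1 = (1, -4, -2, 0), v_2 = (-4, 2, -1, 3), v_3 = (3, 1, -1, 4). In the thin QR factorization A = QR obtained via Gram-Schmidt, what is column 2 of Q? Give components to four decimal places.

e_2 = (-0.7014, 0.0190, -0.3886, 0.5972)

e_1 = v_1/‖v_1‖ = (1, -4, -2, 0)/4.5826 = (0.2182, -0.8729, -0.4364, 0.0000).
r_{12} = e_1·v_2 = -2.1822.
u_2 = v_2 + 2.1822·e_1 = (-3.5238, 0.0952, -1.9524, 3.0000).
‖u_2‖ = 5.0238, so e_2 = (-0.7014, 0.0190, -0.3886, 0.5972).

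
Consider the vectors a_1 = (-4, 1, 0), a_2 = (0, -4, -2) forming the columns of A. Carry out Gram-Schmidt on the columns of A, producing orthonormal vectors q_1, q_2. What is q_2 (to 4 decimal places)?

q_2 = (-0.2156, -0.8623, -0.4581)

a_1 = (-4, 1, 0); ‖a_1‖ = 4.1231, so q_1 = (-0.9701, 0.2425, 0.0000).
q_1·a_2 = (-0.9701)·0 + 0.2425·(-4) + 0.0000·(-2) = -0.9701.
u_2 = a_2 + 0.9701·q_1 = (-0.9412, -3.7647, -2.0000).
‖u_2‖ = 4.3656, so q_2 = (-0.2156, -0.8623, -0.4581).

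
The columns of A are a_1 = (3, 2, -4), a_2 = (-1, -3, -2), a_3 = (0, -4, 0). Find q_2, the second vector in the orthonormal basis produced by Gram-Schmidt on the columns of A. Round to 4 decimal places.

a_1 = (3, 2, -4); ‖a_1‖ = 5.3852, so q_1 = (0.5571, 0.3714, -0.7428).
q_1·a_2 = 0.5571·(-1) + 0.3714·(-3) + (-0.7428)·(-2) = -0.1857.
u_2 = a_2 + 0.1857·q_1 = (-0.8966, -2.9310, -2.1379).
‖u_2‖ = 3.7370, so q_2 = (-0.2399, -0.7843, -0.5721).

q_2 = (-0.2399, -0.7843, -0.5721)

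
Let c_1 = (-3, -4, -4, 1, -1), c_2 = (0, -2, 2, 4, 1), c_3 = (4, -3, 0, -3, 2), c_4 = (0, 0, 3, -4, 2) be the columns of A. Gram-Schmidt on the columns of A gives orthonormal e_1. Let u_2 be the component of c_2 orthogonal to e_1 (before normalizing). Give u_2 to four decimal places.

u_2 = (0.2093, -1.7209, 2.2791, 3.9302, 1.0698)

e_1 = c_1/‖c_1‖ = (-3, -4, -4, 1, -1)/6.5574 = (-0.4575, -0.6100, -0.6100, 0.1525, -0.1525).
r_{12} = e_1·c_2 = 0.4575.
u_2 = c_2 − 0.4575·e_1 = (0.2093, -1.7209, 2.2791, 3.9302, 1.0698).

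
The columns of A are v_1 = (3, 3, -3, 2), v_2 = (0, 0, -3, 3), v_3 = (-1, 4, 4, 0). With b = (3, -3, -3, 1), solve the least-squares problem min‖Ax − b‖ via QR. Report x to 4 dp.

x = (0.3821, -0.2297, -0.8670)

v_1 = (3, 3, -3, 2); ‖v_1‖ = 5.5678, so e_1 = (0.5388, 0.5388, -0.5388, 0.3592).
e_1·v_2 = 0.5388·0 + 0.5388·0 + (-0.5388)·(-3) + 0.3592·3 = 2.6941.
u_2 = v_2 − 2.6941·e_1 = (-1.4516, -1.4516, -1.5484, 2.0323).
‖u_2‖ = 3.2775, so e_2 = (-0.4429, -0.4429, -0.4724, 0.6201).
e_1·v_3 = 0.5388·(-1) + 0.5388·4 + (-0.5388)·4 + 0.3592·0 = -0.5388; e_2·v_3 = (-0.4429)·(-1) + (-0.4429)·4 + (-0.4724)·4 + 0.6201·0 = -3.2184.
u_3 = v_3 + 0.5388·e_1 + 3.2184·e_2 = (-2.1351, 2.8649, 2.1892, 2.1892).
‖u_3‖ = 4.7277, so e_3 = (-0.4516, 0.6060, 0.4631, 0.4631).
Qᵀb = (1.9757, 2.0374, -4.0989).
Back-substitute: x_3 = -4.0989/4.7277 = -0.8670.
x_2 = (2.0374 + 3.2184·(-0.8670))/3.2775 = -0.2297.
x_1 = (1.9757 − 2.6941·(-0.2297) + 0.5388·(-0.8670))/5.5678 = 0.3821.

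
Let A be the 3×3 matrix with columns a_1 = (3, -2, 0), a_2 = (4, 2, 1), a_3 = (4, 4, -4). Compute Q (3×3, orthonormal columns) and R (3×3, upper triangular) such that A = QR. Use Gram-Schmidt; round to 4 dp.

Q = [[0.8321, 0.5372, 0.1383], [-0.5547, 0.8058, 0.2075], [0.0000, 0.2494, -0.9684]], R = [[3.6056, 2.2188, 1.1094], [0.0000, 4.0096, 4.3741], [0.0000, 0.0000, 5.2570]]

a_1 = (3, -2, 0); ‖a_1‖ = 3.6056, so e_1 = (0.8321, -0.5547, 0.0000).
e_1·a_2 = 0.8321·4 + (-0.5547)·2 + 0.0000·1 = 2.2188.
u_2 = a_2 − 2.2188·e_1 = (2.1538, 3.2308, 1.0000).
‖u_2‖ = 4.0096, so e_2 = (0.5372, 0.8058, 0.2494).
e_1·a_3 = 0.8321·4 + (-0.5547)·4 + 0.0000·(-4) = 1.1094; e_2·a_3 = 0.5372·4 + 0.8058·4 + 0.2494·(-4) = 4.3741.
u_3 = a_3 − 1.1094·e_1 − 4.3741·e_2 = (0.7273, 1.0909, -5.0909).
‖u_3‖ = 5.2570, so e_3 = (0.1383, 0.2075, -0.9684).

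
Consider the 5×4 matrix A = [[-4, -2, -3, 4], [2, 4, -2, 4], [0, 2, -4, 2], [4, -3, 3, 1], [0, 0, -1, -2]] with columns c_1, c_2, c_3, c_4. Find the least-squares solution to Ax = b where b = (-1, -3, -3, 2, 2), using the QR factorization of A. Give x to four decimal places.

x = (0.1525, -0.5413, 0.0490, -0.4242)

c_1 = (-4, 2, 0, 4, 0); ‖c_1‖ = 6.0000, so e_1 = (-0.6667, 0.3333, 0.0000, 0.6667, 0.0000).
e_1·c_2 = (-0.6667)·(-2) + 0.3333·4 + 0.0000·2 + 0.6667·(-3) + 0.0000·0 = 0.6667.
u_2 = c_2 − 0.6667·e_1 = (-1.5556, 3.7778, 2.0000, -3.4444, 0.0000).
‖u_2‖ = 5.7057, so e_2 = (-0.2726, 0.6621, 0.3505, -0.6037, 0.0000).
e_1·c_3 = (-0.6667)·(-3) + 0.3333·(-2) + 0.0000·(-4) + 0.6667·3 + 0.0000·(-1) = 3.3333; e_2·c_3 = (-0.2726)·(-3) + 0.6621·(-2) + 0.3505·(-4) + (-0.6037)·3 + 0.0000·(-1) = -3.7194.
u_3 = c_3 − 3.3333·e_1 + 3.7194·e_2 = (-1.7918, -0.6485, -2.6962, -1.4676, -1.0000).
‖u_3‖ = 3.7489, so e_3 = (-0.4779, -0.1730, -0.7192, -0.3915, -0.2667).
e_1·c_4 = (-0.6667)·4 + 0.3333·4 + 0.0000·2 + 0.6667·1 + 0.0000·(-2) = -0.6667; e_2·c_4 = (-0.2726)·4 + 0.6621·4 + 0.3505·2 + (-0.6037)·1 + 0.0000·(-2) = 1.6553; e_3·c_4 = (-0.4779)·4 + (-0.1730)·4 + (-0.7192)·2 + (-0.3915)·1 + (-0.2667)·(-2) = -3.9001.
u_4 = c_4 + 0.6667·e_1 − 1.6553·e_2 + 3.9001·e_3 = (2.1428, 2.4517, -1.3851, 0.9169, -3.0403).
‖u_4‖ = 4.7545, so e_4 = (0.4507, 0.5157, -0.2913, 0.1929, -0.6395).
Qᵀb = (1.0000, -3.9726, 1.8381, -2.0169).
Back-substitute: x_4 = -2.0169/4.7545 = -0.4242.
x_3 = (1.8381 + 3.9001·(-0.4242))/3.7489 = 0.0490.
x_2 = (-3.9726 + 3.7194·0.0490 − 1.6553·(-0.4242))/5.7057 = -0.5413.
x_1 = (1.0000 − 0.6667·(-0.5413) − 3.3333·0.0490 + 0.6667·(-0.4242))/6.0000 = 0.1525.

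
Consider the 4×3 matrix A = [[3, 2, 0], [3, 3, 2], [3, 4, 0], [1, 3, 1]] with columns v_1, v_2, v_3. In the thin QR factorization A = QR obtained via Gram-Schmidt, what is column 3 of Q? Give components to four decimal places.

e_3 = (-0.2593, 0.7708, -0.5619, 0.1513)

e_1 = v_1/‖v_1‖ = (3, 3, 3, 1)/5.2915 = (0.5669, 0.5669, 0.5669, 0.1890).
r_{12} = e_1·v_2 = 5.6695.
u_2 = v_2 − 5.6695·e_1 = (-1.2143, -0.2143, 0.7857, 1.9286).
‖u_2‖ = 2.4202, so e_2 = (-0.5017, -0.0885, 0.3247, 0.7969).
r_{13} = e_1·v_3 = 1.3229; r_{23} = e_2·v_3 = 0.6198.
u_3 = v_3 − 1.3229·e_1 − 0.6198·e_2 = (-0.4390, 1.3049, -0.9512, 0.2561).
‖u_3‖ = 1.6929, so e_3 = (-0.2593, 0.7708, -0.5619, 0.1513).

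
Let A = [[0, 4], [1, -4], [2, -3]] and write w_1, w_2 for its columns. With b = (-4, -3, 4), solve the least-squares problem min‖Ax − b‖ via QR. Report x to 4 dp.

x = (0.4286, -0.2857)

w_1 = (0, 1, 2); ‖w_1‖ = 2.2361, so e_1 = (0.0000, 0.4472, 0.8944).
e_1·w_2 = 0.0000·4 + 0.4472·(-4) + 0.8944·(-3) = -4.4721.
u_2 = w_2 + 4.4721·e_1 = (4.0000, -2.0000, 1.0000).
‖u_2‖ = 4.5826, so e_2 = (0.8729, -0.4364, 0.2182).
Qᵀb = (2.2361, -1.3093).
Back-substitute: x_2 = -1.3093/4.5826 = -0.2857.
x_1 = (2.2361 + 4.4721·(-0.2857))/2.2361 = 0.4286.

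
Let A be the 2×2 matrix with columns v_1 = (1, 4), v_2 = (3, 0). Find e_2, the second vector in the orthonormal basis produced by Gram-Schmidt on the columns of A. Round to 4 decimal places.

e_1 = v_1/‖v_1‖ = (1, 4)/4.1231 = (0.2425, 0.9701).
r_{12} = e_1·v_2 = 0.7276.
u_2 = v_2 − 0.7276·e_1 = (2.8235, -0.7059).
‖u_2‖ = 2.9104, so e_2 = (0.9701, -0.2425).

e_2 = (0.9701, -0.2425)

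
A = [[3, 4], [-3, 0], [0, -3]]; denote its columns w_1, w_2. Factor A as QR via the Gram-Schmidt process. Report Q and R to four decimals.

w_1 = (3, -3, 0); ‖w_1‖ = 4.2426, so q_1 = (0.7071, -0.7071, 0.0000).
q_1·w_2 = 0.7071·4 + (-0.7071)·0 + 0.0000·(-3) = 2.8284.
u_2 = w_2 − 2.8284·q_1 = (2.0000, 2.0000, -3.0000).
‖u_2‖ = 4.1231, so q_2 = (0.4851, 0.4851, -0.7276).

Q = [[0.7071, 0.4851], [-0.7071, 0.4851], [0.0000, -0.7276]], R = [[4.2426, 2.8284], [0.0000, 4.1231]]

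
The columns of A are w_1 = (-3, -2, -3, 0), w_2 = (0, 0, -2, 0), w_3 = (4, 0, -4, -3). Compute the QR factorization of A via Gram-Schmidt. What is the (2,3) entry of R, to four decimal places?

r_{23} = 5.2035

w_1 = (-3, -2, -3, 0); ‖w_1‖ = 4.6904, so q_1 = (-0.6396, -0.4264, -0.6396, 0.0000).
q_1·w_2 = (-0.6396)·0 + (-0.4264)·0 + (-0.6396)·(-2) + 0.0000·0 = 1.2792.
u_2 = w_2 − 1.2792·q_1 = (0.8182, 0.5455, -1.1818, 0.0000).
‖u_2‖ = 1.5374, so q_2 = (0.5322, 0.3548, -0.7687, 0.0000).
r_{23} = q_2·w_3 = 5.2035.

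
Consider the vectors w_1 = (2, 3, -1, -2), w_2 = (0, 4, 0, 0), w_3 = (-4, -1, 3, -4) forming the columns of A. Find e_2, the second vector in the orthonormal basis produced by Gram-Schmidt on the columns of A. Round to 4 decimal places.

e_2 = (-0.4714, 0.7071, 0.2357, 0.4714)

e_1 = w_1/‖w_1‖ = (2, 3, -1, -2)/4.2426 = (0.4714, 0.7071, -0.2357, -0.4714).
r_{12} = e_1·w_2 = 2.8284.
u_2 = w_2 − 2.8284·e_1 = (-1.3333, 2.0000, 0.6667, 1.3333).
‖u_2‖ = 2.8284, so e_2 = (-0.4714, 0.7071, 0.2357, 0.4714).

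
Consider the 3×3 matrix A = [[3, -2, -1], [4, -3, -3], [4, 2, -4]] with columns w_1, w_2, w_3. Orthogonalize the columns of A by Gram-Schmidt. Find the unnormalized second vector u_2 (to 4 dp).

u_2 = (-1.2683, -2.0244, 2.9756)

w_1 = (3, 4, 4); ‖w_1‖ = 6.4031, so e_1 = (0.4685, 0.6247, 0.6247).
e_1·w_2 = 0.4685·(-2) + 0.6247·(-3) + 0.6247·2 = -1.5617.
u_2 = w_2 + 1.5617·e_1 = (-1.2683, -2.0244, 2.9756).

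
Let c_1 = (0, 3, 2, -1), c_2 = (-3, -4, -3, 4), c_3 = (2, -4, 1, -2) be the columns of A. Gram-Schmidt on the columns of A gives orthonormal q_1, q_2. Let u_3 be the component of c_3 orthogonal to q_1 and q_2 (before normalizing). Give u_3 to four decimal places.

u_3 = (-0.6389, -1.6574, 2.2685, -0.4352)

q_1 = c_1/‖c_1‖ = (0, 3, 2, -1)/3.7417 = (0.0000, 0.8018, 0.5345, -0.2673).
r_{12} = q_1·c_2 = -5.8797.
u_2 = c_2 + 5.8797·q_1 = (-3.0000, 0.7143, 0.1429, 2.4286).
‖u_2‖ = 3.9279, so q_2 = (-0.7638, 0.1818, 0.0364, 0.6183).
r_{13} = q_1·c_3 = -2.1381; r_{23} = q_2·c_3 = -3.4551.
u_3 = c_3 + 2.1381·q_1 + 3.4551·q_2 = (-0.6389, -1.6574, 2.2685, -0.4352).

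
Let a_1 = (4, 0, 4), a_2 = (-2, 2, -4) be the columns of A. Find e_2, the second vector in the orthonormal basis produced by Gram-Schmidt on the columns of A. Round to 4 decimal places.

a_1 = (4, 0, 4); ‖a_1‖ = 5.6569, so e_1 = (0.7071, 0.0000, 0.7071).
e_1·a_2 = 0.7071·(-2) + 0.0000·2 + 0.7071·(-4) = -4.2426.
u_2 = a_2 + 4.2426·e_1 = (1.0000, 2.0000, -1.0000).
‖u_2‖ = 2.4495, so e_2 = (0.4082, 0.8165, -0.4082).

e_2 = (0.4082, 0.8165, -0.4082)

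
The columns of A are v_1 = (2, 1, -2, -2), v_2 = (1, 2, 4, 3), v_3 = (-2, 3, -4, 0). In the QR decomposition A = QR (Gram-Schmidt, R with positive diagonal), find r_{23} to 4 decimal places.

r_{23} = -1.4006

v_1 = (2, 1, -2, -2); ‖v_1‖ = 3.6056, so q_1 = (0.5547, 0.2774, -0.5547, -0.5547).
q_1·v_2 = 0.5547·1 + 0.2774·2 + (-0.5547)·4 + (-0.5547)·3 = -2.7735.
u_2 = v_2 + 2.7735·q_1 = (2.5385, 2.7692, 2.4615, 1.4615).
‖u_2‖ = 4.7231, so q_2 = (0.5375, 0.5863, 0.5212, 0.3094).
r_{23} = q_2·v_3 = -1.4006.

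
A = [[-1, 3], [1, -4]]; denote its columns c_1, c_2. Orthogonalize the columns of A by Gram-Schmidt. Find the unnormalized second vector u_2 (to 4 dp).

u_2 = (-0.5000, -0.5000)

e_1 = c_1/‖c_1‖ = (-1, 1)/1.4142 = (-0.7071, 0.7071).
r_{12} = e_1·c_2 = -4.9497.
u_2 = c_2 + 4.9497·e_1 = (-0.5000, -0.5000).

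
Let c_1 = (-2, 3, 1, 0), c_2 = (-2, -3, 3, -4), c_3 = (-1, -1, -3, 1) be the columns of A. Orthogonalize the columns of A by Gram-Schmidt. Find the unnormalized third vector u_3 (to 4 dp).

u_3 = (-2.0909, -0.7273, -2.0000, 0.0909)

c_1 = (-2, 3, 1, 0); ‖c_1‖ = 3.7417, so q_1 = (-0.5345, 0.8018, 0.2673, 0.0000).
q_1·c_2 = (-0.5345)·(-2) + 0.8018·(-3) + 0.2673·3 + 0.0000·(-4) = -0.5345.
u_2 = c_2 + 0.5345·q_1 = (-2.2857, -2.5714, 3.1429, -4.0000).
‖u_2‖ = 6.1412, so q_2 = (-0.3722, -0.4187, 0.5118, -0.6513).
q_1·c_3 = (-0.5345)·(-1) + 0.8018·(-1) + 0.2673·(-3) + 0.0000·1 = -1.0690; q_2·c_3 = (-0.3722)·(-1) + (-0.4187)·(-1) + 0.5118·(-3) + (-0.6513)·1 = -1.3957.
u_3 = c_3 + 1.0690·q_1 + 1.3957·q_2 = (-2.0909, -0.7273, -2.0000, 0.0909).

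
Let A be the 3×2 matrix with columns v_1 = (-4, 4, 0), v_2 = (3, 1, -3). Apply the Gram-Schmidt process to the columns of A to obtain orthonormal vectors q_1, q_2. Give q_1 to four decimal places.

q_1 = v_1/‖v_1‖ = (-4, 4, 0)/5.6569 = (-0.7071, 0.7071, 0.0000).

q_1 = (-0.7071, 0.7071, 0.0000)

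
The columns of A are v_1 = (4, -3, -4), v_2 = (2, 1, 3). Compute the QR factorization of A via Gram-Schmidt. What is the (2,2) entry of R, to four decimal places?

v_1 = (4, -3, -4); ‖v_1‖ = 6.4031, so q_1 = (0.6247, -0.4685, -0.6247).
q_1·v_2 = 0.6247·2 + (-0.4685)·1 + (-0.6247)·3 = -1.0932.
u_2 = v_2 + 1.0932·q_1 = (2.6829, 0.4878, 2.3171).
r_{22} = ‖u_2‖ = 3.5784.

r_{22} = 3.5784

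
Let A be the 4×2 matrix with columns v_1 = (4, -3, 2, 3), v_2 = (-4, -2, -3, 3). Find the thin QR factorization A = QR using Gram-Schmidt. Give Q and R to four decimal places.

Q = [[0.6489, -0.5386], [-0.4867, -0.4213], [0.3244, -0.4343], [0.4867, 0.5863]], R = [[6.1644, -1.1355], [0.0000, 6.0589]]

v_1 = (4, -3, 2, 3); ‖v_1‖ = 6.1644, so q_1 = (0.6489, -0.4867, 0.3244, 0.4867).
q_1·v_2 = 0.6489·(-4) + (-0.4867)·(-2) + 0.3244·(-3) + 0.4867·3 = -1.1355.
u_2 = v_2 + 1.1355·q_1 = (-3.2632, -2.5526, -2.6316, 3.5526).
‖u_2‖ = 6.0589, so q_2 = (-0.5386, -0.4213, -0.4343, 0.5863).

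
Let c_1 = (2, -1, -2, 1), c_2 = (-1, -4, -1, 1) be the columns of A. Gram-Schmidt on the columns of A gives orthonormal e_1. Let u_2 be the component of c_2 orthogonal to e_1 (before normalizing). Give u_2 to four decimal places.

e_1 = c_1/‖c_1‖ = (2, -1, -2, 1)/3.1623 = (0.6325, -0.3162, -0.6325, 0.3162).
r_{12} = e_1·c_2 = 1.5811.
u_2 = c_2 − 1.5811·e_1 = (-2.0000, -3.5000, 0.0000, 0.5000).

u_2 = (-2.0000, -3.5000, 0.0000, 0.5000)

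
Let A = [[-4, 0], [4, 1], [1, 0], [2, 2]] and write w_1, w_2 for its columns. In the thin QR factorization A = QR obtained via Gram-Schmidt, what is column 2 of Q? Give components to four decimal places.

q_2 = (0.4783, 0.0747, -0.1196, 0.8668)

w_1 = (-4, 4, 1, 2); ‖w_1‖ = 6.0828, so q_1 = (-0.6576, 0.6576, 0.1644, 0.3288).
q_1·w_2 = (-0.6576)·0 + 0.6576·1 + 0.1644·0 + 0.3288·2 = 1.3152.
u_2 = w_2 − 1.3152·q_1 = (0.8649, 0.1351, -0.2162, 1.5676).
‖u_2‖ = 1.8084, so q_2 = (0.4783, 0.0747, -0.1196, 0.8668).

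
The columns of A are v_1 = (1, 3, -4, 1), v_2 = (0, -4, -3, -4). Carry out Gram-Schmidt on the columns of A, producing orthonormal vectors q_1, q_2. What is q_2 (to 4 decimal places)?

v_1 = (1, 3, -4, 1); ‖v_1‖ = 5.1962, so q_1 = (0.1925, 0.5774, -0.7698, 0.1925).
q_1·v_2 = 0.1925·0 + 0.5774·(-4) + (-0.7698)·(-3) + 0.1925·(-4) = -0.7698.
u_2 = v_2 + 0.7698·q_1 = (0.1481, -3.5556, -3.5926, -3.8519).
‖u_2‖ = 6.3567, so q_2 = (0.0233, -0.5593, -0.5652, -0.6060).

q_2 = (0.0233, -0.5593, -0.5652, -0.6060)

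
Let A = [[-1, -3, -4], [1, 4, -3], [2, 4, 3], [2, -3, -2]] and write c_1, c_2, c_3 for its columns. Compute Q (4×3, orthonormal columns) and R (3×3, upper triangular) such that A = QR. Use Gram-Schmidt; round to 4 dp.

Q = [[-0.3162, -0.3244, -0.5225], [0.3162, 0.4789, -0.7895], [0.6325, 0.3399, 0.2844], [0.6325, -0.7415, -0.1509]], R = [[3.1623, 2.8460, 0.9487], [0.0000, 6.4730, 2.3637], [0.0000, 0.0000, 5.6137]]

e_1 = c_1/‖c_1‖ = (-1, 1, 2, 2)/3.1623 = (-0.3162, 0.3162, 0.6325, 0.6325).
r_{12} = e_1·c_2 = 2.8460.
u_2 = c_2 − 2.8460·e_1 = (-2.1000, 3.1000, 2.2000, -4.8000).
‖u_2‖ = 6.4730, so e_2 = (-0.3244, 0.4789, 0.3399, -0.7415).
r_{13} = e_1·c_3 = 0.9487; r_{23} = e_2·c_3 = 2.3637.
u_3 = c_3 − 0.9487·e_1 − 2.3637·e_2 = (-2.9332, -4.4320, 1.5967, -0.8473).
‖u_3‖ = 5.6137, so e_3 = (-0.5225, -0.7895, 0.2844, -0.1509).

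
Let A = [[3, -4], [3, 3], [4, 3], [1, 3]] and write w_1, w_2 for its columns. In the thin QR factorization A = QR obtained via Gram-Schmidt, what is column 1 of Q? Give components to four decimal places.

w_1 = (3, 3, 4, 1); ‖w_1‖ = 5.9161, so q_1 = (0.5071, 0.5071, 0.6761, 0.1690).

q_1 = (0.5071, 0.5071, 0.6761, 0.1690)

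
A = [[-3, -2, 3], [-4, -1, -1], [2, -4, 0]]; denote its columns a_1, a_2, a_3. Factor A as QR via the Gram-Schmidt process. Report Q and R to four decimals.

q_1 = a_1/‖a_1‖ = (-3, -4, 2)/5.3852 = (-0.5571, -0.7428, 0.3714).
r_{12} = q_1·a_2 = 0.3714.
u_2 = a_2 − 0.3714·q_1 = (-1.7931, -0.7241, -4.1379).
‖u_2‖ = 4.5675, so q_2 = (-0.3926, -0.1585, -0.9060).
r_{13} = q_1·a_3 = -0.9285; r_{23} = q_2·a_3 = -1.0192.
u_3 = a_3 + 0.9285·q_1 + 1.0192·q_2 = (2.0826, -1.8512, -0.5785).
‖u_3‖ = 2.8459, so q_3 = (0.7318, -0.6505, -0.2033).

Q = [[-0.5571, -0.3926, 0.7318], [-0.7428, -0.1585, -0.6505], [0.3714, -0.9060, -0.2033]], R = [[5.3852, 0.3714, -0.9285], [0.0000, 4.5675, -1.0192], [0.0000, 0.0000, 2.8459]]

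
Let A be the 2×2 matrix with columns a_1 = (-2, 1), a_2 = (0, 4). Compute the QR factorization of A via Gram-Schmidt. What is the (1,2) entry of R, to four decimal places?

r_{12} = 1.7889

a_1 = (-2, 1); ‖a_1‖ = 2.2361, so q_1 = (-0.8944, 0.4472).
r_{12} = q_1·a_2 = 1.7889.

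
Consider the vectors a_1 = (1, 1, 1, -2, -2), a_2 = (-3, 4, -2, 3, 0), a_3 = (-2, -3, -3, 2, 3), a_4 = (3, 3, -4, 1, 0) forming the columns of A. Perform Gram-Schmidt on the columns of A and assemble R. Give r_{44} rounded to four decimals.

r_{44} = 5.3673

q_1 = a_1/‖a_1‖ = (1, 1, 1, -2, -2)/3.3166 = (0.3015, 0.3015, 0.3015, -0.6030, -0.6030).
r_{12} = q_1·a_2 = -2.1106.
u_2 = a_2 + 2.1106·q_1 = (-2.3636, 4.6364, -1.3636, 1.7273, -1.2727).
‖u_2‖ = 5.7918, so q_2 = (-0.4081, 0.8005, -0.2354, 0.2982, -0.2197).
r_{13} = q_1·a_3 = -5.4272; r_{23} = q_2·a_3 = -0.9418.
u_3 = a_3 + 5.4272·q_1 + 0.9418·q_2 = (-0.7480, -0.6098, -1.5854, -0.9919, -0.4797).
‖u_3‖ = 2.1584, so q_3 = (-0.3465, -0.2825, -0.7345, -0.4595, -0.2222).
r_{14} = q_1·a_4 = 0.0000; r_{24} = q_2·a_4 = 2.4172; r_{34} = q_3·a_4 = 0.5914.
u_4 = a_4 + 0.0000·q_1 − 2.4172·q_2 − 0.5914·q_3 = (4.1914, 1.2321, -2.9965, 0.5509, 0.6626).
r_{44} = ‖u_4‖ = 5.3673.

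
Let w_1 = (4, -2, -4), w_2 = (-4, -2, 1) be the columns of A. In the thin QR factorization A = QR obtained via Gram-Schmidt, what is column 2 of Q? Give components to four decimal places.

q_1 = w_1/‖w_1‖ = (4, -2, -4)/6.0000 = (0.6667, -0.3333, -0.6667).
r_{12} = q_1·w_2 = -2.6667.
u_2 = w_2 + 2.6667·q_1 = (-2.2222, -2.8889, -0.7778).
‖u_2‖ = 3.7268, so q_2 = (-0.5963, -0.7752, -0.2087).

q_2 = (-0.5963, -0.7752, -0.2087)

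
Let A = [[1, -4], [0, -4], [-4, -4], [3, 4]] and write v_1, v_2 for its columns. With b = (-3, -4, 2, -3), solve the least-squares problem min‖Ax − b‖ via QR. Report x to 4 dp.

v_1 = (1, 0, -4, 3); ‖v_1‖ = 5.0990, so q_1 = (0.1961, 0.0000, -0.7845, 0.5883).
q_1·v_2 = 0.1961·(-4) + 0.0000·(-4) + (-0.7845)·(-4) + 0.5883·4 = 4.7068.
u_2 = v_2 − 4.7068·q_1 = (-4.9231, -4.0000, -0.3077, 1.2308).
‖u_2‖ = 6.4689, so q_2 = (-0.7610, -0.6183, -0.0476, 0.1903).
Qᵀb = (-3.9223, 4.0906).
Back-substitute: x_2 = 4.0906/6.4689 = 0.6324.
x_1 = (-3.9223 − 4.7068·0.6324)/5.0990 = -1.3529.

x = (-1.3529, 0.6324)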